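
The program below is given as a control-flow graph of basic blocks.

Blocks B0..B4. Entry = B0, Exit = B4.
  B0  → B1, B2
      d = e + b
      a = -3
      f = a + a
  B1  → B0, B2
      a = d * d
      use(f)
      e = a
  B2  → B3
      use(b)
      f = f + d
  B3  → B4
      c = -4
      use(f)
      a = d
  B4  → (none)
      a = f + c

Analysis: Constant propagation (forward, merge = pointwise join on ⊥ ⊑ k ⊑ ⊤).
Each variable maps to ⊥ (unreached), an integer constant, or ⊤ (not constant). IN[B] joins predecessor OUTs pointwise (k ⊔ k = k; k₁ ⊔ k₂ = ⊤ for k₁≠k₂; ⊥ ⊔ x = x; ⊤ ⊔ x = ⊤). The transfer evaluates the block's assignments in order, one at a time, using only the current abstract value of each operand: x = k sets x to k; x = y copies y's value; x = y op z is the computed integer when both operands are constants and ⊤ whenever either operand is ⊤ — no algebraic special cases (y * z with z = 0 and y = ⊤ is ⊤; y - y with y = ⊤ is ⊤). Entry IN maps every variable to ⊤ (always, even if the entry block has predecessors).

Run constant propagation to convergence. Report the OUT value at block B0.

Converged values:
  B0:   IN=(all ⊤)   OUT={a:-3, f:-6; rest ⊤}
  B1:   IN={a:-3, f:-6; rest ⊤}   OUT={f:-6; rest ⊤}
  B2:   IN={f:-6; rest ⊤}   OUT=(all ⊤)
  B3:   IN=(all ⊤)   OUT={c:-4; rest ⊤}
  B4:   IN={c:-4; rest ⊤}   OUT={c:-4; rest ⊤}

Merge at B0 (entry node, so the boundary value (all ⊤) is joined with the incoming edge(s)): IN[B0] = (all ⊤) ⊔ OUT[B1] = {a: ⊤, b: ⊤, c: ⊤, d: ⊤, e: ⊤, f: ⊤}
Applying B0's transfer function to that IN value gives OUT[B0] (row B0 above).

Answer: {a: -3, b: ⊤, c: ⊤, d: ⊤, e: ⊤, f: -6}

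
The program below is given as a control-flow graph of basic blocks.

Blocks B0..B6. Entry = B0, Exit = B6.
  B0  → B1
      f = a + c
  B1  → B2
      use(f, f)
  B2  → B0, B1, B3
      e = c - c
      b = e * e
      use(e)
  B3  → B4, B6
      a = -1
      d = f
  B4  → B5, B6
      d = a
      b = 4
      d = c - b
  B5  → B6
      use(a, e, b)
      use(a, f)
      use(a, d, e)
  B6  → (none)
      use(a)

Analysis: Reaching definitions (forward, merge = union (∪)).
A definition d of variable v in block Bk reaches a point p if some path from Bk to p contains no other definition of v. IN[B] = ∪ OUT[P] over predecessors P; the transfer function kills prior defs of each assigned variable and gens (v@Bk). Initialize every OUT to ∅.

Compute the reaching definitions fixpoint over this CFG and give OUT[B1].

Answer: {b@B2, e@B2, f@B0}

Working:
Fixpoint table:
  B0: | IN={b@B2, e@B2, f@B0} | OUT={b@B2, e@B2, f@B0}
  B1: | IN={b@B2, e@B2, f@B0} | OUT={b@B2, e@B2, f@B0}
  B2: | IN={b@B2, e@B2, f@B0} | OUT={b@B2, e@B2, f@B0}
  B3: | IN={b@B2, e@B2, f@B0} | OUT={a@B3, b@B2, d@B3, e@B2, f@B0}
  B4: | IN={a@B3, b@B2, d@B3, e@B2, f@B0} | OUT={a@B3, b@B4, d@B4, e@B2, f@B0}
  B5: | IN={a@B3, b@B4, d@B4, e@B2, f@B0} | OUT={a@B3, b@B4, d@B4, e@B2, f@B0}
  B6: | IN={a@B3, b@B2, b@B4, d@B3, d@B4, e@B2, f@B0} | OUT={a@B3, b@B2, b@B4, d@B3, d@B4, e@B2, f@B0}

Merge at B1: IN[B1] = OUT[B0] ⊔ OUT[B2] = {b@B2, e@B2, f@B0}
Applying B1's transfer function to that IN value gives OUT[B1] (row B1 above).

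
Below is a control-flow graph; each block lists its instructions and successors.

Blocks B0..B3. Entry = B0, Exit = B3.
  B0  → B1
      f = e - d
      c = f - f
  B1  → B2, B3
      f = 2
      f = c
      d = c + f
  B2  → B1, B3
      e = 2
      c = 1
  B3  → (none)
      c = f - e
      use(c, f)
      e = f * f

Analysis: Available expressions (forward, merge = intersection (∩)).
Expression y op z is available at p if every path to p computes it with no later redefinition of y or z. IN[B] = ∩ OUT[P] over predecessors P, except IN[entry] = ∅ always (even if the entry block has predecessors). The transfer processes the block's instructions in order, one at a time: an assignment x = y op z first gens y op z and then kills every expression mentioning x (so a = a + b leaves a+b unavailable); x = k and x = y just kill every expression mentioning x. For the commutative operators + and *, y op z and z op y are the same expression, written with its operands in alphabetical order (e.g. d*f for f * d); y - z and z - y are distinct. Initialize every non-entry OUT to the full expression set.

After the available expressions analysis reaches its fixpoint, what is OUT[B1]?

Per-block solution:
  B0:   IN={}   OUT={e-d, f-f}
  B1:   IN={}   OUT={c+f}
  B2:   IN={c+f}   OUT={}
  B3:   IN={}   OUT={f*f}

Merge at B1: IN[B1] = OUT[B0] ∩ OUT[B2] = {}
Applying B1's transfer function to that IN value gives OUT[B1] (row B1 above).

Answer: {c+f}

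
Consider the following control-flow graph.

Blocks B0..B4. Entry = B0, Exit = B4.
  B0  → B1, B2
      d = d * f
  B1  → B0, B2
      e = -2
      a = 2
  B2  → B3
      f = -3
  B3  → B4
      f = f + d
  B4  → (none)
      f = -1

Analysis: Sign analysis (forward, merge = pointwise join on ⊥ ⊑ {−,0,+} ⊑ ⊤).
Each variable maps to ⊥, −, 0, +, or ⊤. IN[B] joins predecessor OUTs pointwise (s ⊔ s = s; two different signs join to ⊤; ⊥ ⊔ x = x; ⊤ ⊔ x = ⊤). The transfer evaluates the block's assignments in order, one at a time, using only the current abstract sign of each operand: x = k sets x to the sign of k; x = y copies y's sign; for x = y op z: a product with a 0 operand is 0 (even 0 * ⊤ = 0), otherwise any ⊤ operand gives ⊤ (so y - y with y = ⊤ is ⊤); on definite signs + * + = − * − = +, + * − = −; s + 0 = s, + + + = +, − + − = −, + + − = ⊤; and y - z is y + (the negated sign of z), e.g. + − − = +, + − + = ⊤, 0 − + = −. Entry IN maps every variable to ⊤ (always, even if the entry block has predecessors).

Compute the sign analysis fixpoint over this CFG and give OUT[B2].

Per-block solution:
  B0:   IN=(all ⊤)   OUT=(all ⊤)
  B1:   IN=(all ⊤)   OUT={a:+, e:-; rest ⊤}
  B2:   IN=(all ⊤)   OUT={f:-; rest ⊤}
  B3:   IN={f:-; rest ⊤}   OUT=(all ⊤)
  B4:   IN=(all ⊤)   OUT={f:-; rest ⊤}

Merge at B2: IN[B2] = OUT[B0] ⊔ OUT[B1] = {a: ⊤, b: ⊤, c: ⊤, d: ⊤, e: ⊤, f: ⊤}
Applying B2's transfer function to that IN value gives OUT[B2] (row B2 above).

Answer: {a: ⊤, b: ⊤, c: ⊤, d: ⊤, e: ⊤, f: -}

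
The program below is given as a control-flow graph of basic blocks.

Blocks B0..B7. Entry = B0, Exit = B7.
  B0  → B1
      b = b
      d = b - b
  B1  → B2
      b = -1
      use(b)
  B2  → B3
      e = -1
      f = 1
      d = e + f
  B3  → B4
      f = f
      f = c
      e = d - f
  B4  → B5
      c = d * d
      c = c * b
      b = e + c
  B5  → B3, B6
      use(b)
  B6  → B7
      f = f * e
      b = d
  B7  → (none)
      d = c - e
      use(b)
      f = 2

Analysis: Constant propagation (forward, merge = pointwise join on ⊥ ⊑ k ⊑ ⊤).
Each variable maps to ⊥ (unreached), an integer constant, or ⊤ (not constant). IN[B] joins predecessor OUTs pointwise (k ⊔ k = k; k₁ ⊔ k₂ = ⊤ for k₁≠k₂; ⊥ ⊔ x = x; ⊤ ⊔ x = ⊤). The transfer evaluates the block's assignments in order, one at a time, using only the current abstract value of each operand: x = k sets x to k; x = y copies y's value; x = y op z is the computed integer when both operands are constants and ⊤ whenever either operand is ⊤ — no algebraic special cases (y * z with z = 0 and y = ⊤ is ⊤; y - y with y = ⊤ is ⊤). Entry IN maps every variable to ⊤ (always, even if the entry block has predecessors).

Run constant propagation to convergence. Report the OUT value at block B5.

Fixpoint table:
  B0:   IN=(all ⊤)   OUT=(all ⊤)
  B1:   IN=(all ⊤)   OUT={b:-1; rest ⊤}
  B2:   IN={b:-1; rest ⊤}   OUT={b:-1, d:0, e:-1, f:1; rest ⊤}
  B3:   IN={d:0; rest ⊤}   OUT={d:0; rest ⊤}
  B4:   IN={d:0; rest ⊤}   OUT={d:0; rest ⊤}
  B5:   IN={d:0; rest ⊤}   OUT={d:0; rest ⊤}
  B6:   IN={d:0; rest ⊤}   OUT={b:0, d:0; rest ⊤}
  B7:   IN={b:0, d:0; rest ⊤}   OUT={b:0, f:2; rest ⊤}

Merge at B5: IN[B5] = OUT[B4] = {a: ⊤, b: ⊤, c: ⊤, d: 0, e: ⊤, f: ⊤}
Applying B5's transfer function to that IN value gives OUT[B5] (row B5 above).

Answer: {a: ⊤, b: ⊤, c: ⊤, d: 0, e: ⊤, f: ⊤}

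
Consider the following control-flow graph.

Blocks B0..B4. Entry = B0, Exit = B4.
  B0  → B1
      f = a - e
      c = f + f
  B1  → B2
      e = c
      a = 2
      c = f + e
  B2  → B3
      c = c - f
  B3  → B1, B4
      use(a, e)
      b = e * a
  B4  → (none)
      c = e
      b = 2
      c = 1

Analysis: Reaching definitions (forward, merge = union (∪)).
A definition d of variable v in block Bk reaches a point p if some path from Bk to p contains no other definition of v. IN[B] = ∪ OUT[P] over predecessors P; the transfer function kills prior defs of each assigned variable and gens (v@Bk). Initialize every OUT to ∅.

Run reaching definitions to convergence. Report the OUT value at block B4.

Per-block solution:
  B0: | IN={} | OUT={c@B0, f@B0}
  B1: | IN={a@B1, b@B3, c@B0, c@B2, e@B1, f@B0} | OUT={a@B1, b@B3, c@B1, e@B1, f@B0}
  B2: | IN={a@B1, b@B3, c@B1, e@B1, f@B0} | OUT={a@B1, b@B3, c@B2, e@B1, f@B0}
  B3: | IN={a@B1, b@B3, c@B2, e@B1, f@B0} | OUT={a@B1, b@B3, c@B2, e@B1, f@B0}
  B4: | IN={a@B1, b@B3, c@B2, e@B1, f@B0} | OUT={a@B1, b@B4, c@B4, e@B1, f@B0}

Merge at B4: IN[B4] = OUT[B3] = {a@B1, b@B3, c@B2, e@B1, f@B0}
Applying B4's transfer function to that IN value gives OUT[B4] (row B4 above).

Answer: {a@B1, b@B4, c@B4, e@B1, f@B0}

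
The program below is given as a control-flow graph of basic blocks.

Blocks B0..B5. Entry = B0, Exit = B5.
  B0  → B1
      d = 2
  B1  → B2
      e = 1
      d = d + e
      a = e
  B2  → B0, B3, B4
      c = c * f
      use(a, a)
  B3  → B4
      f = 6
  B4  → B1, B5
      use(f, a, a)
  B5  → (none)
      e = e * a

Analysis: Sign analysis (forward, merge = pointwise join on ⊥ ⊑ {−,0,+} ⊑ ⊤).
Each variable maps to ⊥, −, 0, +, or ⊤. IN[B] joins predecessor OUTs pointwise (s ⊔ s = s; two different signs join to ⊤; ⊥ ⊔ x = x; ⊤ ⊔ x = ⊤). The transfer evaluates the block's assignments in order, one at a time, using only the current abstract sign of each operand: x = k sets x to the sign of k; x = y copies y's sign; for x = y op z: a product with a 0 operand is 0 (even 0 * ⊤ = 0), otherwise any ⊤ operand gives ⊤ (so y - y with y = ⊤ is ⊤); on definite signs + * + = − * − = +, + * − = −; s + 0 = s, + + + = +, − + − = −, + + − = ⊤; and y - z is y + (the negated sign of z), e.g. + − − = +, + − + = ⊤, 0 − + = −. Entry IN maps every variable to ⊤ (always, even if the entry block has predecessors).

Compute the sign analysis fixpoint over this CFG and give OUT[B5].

Converged values:
  B0: | IN=(all ⊤) | OUT={d:+; rest ⊤}
  B1: | IN={d:+; rest ⊤} | OUT={a:+, d:+, e:+; rest ⊤}
  B2: | IN={a:+, d:+, e:+; rest ⊤} | OUT={a:+, d:+, e:+; rest ⊤}
  B3: | IN={a:+, d:+, e:+; rest ⊤} | OUT={a:+, d:+, e:+, f:+; rest ⊤}
  B4: | IN={a:+, d:+, e:+; rest ⊤} | OUT={a:+, d:+, e:+; rest ⊤}
  B5: | IN={a:+, d:+, e:+; rest ⊤} | OUT={a:+, d:+, e:+; rest ⊤}

Merge at B5: IN[B5] = OUT[B4] = {a: +, b: ⊤, c: ⊤, d: +, e: +, f: ⊤}
Applying B5's transfer function to that IN value gives OUT[B5] (row B5 above).

Answer: {a: +, b: ⊤, c: ⊤, d: +, e: +, f: ⊤}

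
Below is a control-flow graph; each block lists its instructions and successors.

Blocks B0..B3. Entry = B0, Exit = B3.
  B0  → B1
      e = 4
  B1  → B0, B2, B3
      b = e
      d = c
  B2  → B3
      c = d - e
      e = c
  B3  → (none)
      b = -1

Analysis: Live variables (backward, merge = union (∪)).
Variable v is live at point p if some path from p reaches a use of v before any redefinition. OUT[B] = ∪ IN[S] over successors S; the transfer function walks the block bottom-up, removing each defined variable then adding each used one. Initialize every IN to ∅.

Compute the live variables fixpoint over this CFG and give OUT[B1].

Fixpoint table:
  B0:  IN={c}  OUT={c, e}
  B1:  IN={c, e}  OUT={c, d, e}
  B2:  IN={d, e}  OUT={}
  B3:  IN={}  OUT={}

Merge at B1: OUT[B1] = IN[B0] ⊔ IN[B2] ⊔ IN[B3] = {c, d, e}

Answer: {c, d, e}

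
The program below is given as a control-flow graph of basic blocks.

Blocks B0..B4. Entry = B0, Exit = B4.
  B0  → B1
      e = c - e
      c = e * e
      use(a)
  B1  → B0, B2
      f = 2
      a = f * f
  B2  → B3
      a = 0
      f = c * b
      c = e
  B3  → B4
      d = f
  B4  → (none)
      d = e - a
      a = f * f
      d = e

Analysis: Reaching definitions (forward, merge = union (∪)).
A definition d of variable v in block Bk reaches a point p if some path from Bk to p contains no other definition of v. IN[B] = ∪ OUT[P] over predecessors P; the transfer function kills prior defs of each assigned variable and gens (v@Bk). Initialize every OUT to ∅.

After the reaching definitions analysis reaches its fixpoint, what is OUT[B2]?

Fixpoint table:
  B0:  IN={a@B1, c@B0, e@B0, f@B1}  OUT={a@B1, c@B0, e@B0, f@B1}
  B1:  IN={a@B1, c@B0, e@B0, f@B1}  OUT={a@B1, c@B0, e@B0, f@B1}
  B2:  IN={a@B1, c@B0, e@B0, f@B1}  OUT={a@B2, c@B2, e@B0, f@B2}
  B3:  IN={a@B2, c@B2, e@B0, f@B2}  OUT={a@B2, c@B2, d@B3, e@B0, f@B2}
  B4:  IN={a@B2, c@B2, d@B3, e@B0, f@B2}  OUT={a@B4, c@B2, d@B4, e@B0, f@B2}

Merge at B2: IN[B2] = OUT[B1] = {a@B1, c@B0, e@B0, f@B1}
Applying B2's transfer function to that IN value gives OUT[B2] (row B2 above).

Answer: {a@B2, c@B2, e@B0, f@B2}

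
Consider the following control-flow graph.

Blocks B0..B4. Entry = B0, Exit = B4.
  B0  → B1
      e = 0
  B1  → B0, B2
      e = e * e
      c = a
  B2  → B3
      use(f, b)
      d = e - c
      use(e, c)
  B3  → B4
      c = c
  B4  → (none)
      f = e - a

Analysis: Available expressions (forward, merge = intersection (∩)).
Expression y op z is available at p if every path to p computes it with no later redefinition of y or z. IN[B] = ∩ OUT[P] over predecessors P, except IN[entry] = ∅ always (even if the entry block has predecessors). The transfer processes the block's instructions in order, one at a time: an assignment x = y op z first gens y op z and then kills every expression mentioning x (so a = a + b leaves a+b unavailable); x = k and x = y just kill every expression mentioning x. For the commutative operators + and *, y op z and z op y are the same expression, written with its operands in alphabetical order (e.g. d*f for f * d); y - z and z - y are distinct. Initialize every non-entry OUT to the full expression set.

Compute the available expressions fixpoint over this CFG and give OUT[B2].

Answer: {e-c}

Trace:
Converged values:
  B0: | IN={} | OUT={}
  B1: | IN={} | OUT={}
  B2: | IN={} | OUT={e-c}
  B3: | IN={e-c} | OUT={}
  B4: | IN={} | OUT={e-a}

Merge at B2: IN[B2] = OUT[B1] = {}
Applying B2's transfer function to that IN value gives OUT[B2] (row B2 above).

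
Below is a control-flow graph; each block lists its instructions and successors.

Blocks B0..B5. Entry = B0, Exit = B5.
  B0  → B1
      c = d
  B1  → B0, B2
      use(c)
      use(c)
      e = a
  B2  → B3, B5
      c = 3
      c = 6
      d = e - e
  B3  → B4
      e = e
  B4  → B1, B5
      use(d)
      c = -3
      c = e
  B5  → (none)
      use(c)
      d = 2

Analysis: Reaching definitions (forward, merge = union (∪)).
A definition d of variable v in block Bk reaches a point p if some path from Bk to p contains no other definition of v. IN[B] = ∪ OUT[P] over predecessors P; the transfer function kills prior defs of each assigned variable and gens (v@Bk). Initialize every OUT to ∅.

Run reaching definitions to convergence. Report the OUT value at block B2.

Converged values:
  B0: | IN={c@B0, c@B4, d@B2, e@B1} | OUT={c@B0, d@B2, e@B1}
  B1: | IN={c@B0, c@B4, d@B2, e@B1, e@B3} | OUT={c@B0, c@B4, d@B2, e@B1}
  B2: | IN={c@B0, c@B4, d@B2, e@B1} | OUT={c@B2, d@B2, e@B1}
  B3: | IN={c@B2, d@B2, e@B1} | OUT={c@B2, d@B2, e@B3}
  B4: | IN={c@B2, d@B2, e@B3} | OUT={c@B4, d@B2, e@B3}
  B5: | IN={c@B2, c@B4, d@B2, e@B1, e@B3} | OUT={c@B2, c@B4, d@B5, e@B1, e@B3}

Merge at B2: IN[B2] = OUT[B1] = {c@B0, c@B4, d@B2, e@B1}
Applying B2's transfer function to that IN value gives OUT[B2] (row B2 above).

Answer: {c@B2, d@B2, e@B1}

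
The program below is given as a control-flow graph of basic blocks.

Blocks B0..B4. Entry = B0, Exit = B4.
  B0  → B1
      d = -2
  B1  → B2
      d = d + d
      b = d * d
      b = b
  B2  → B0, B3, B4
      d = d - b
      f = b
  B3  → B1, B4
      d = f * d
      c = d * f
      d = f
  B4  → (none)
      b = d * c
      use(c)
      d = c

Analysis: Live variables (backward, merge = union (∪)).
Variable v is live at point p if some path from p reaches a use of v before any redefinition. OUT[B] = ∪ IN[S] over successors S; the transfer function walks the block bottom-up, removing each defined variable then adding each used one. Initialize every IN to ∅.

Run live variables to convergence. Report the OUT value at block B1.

Answer: {b, c, d}

Working:
Fixpoint table:
  B0:  IN={c}  OUT={c, d}
  B1:  IN={c, d}  OUT={b, c, d}
  B2:  IN={b, c, d}  OUT={c, d, f}
  B3:  IN={d, f}  OUT={c, d}
  B4:  IN={c, d}  OUT={}

Merge at B1: OUT[B1] = IN[B2] = {b, c, d}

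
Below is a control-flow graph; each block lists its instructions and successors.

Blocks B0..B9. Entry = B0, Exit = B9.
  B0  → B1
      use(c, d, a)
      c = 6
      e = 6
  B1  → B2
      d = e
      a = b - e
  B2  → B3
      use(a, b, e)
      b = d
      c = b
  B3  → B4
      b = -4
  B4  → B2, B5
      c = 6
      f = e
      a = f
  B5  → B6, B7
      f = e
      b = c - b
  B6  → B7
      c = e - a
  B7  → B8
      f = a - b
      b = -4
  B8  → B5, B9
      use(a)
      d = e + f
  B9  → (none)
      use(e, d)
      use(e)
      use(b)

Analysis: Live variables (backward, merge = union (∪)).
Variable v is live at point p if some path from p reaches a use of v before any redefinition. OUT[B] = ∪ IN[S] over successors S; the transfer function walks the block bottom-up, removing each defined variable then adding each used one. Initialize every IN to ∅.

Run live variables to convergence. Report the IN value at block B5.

Answer: {a, b, c, e}

Trace:
Per-block solution:
  B0:   IN={a, b, c, d}   OUT={b, e}
  B1:   IN={b, e}   OUT={a, b, d, e}
  B2:   IN={a, b, d, e}   OUT={d, e}
  B3:   IN={d, e}   OUT={b, d, e}
  B4:   IN={b, d, e}   OUT={a, b, c, d, e}
  B5:   IN={a, b, c, e}   OUT={a, b, c, e}
  B6:   IN={a, b, e}   OUT={a, b, c, e}
  B7:   IN={a, b, c, e}   OUT={a, b, c, e, f}
  B8:   IN={a, b, c, e, f}   OUT={a, b, c, d, e}
  B9:   IN={b, d, e}   OUT={}

Merge at B5: OUT[B5] = IN[B6] ⊔ IN[B7] = {a, b, c, e}
Applying B5's transfer function to that OUT value gives IN[B5] (row B5 above).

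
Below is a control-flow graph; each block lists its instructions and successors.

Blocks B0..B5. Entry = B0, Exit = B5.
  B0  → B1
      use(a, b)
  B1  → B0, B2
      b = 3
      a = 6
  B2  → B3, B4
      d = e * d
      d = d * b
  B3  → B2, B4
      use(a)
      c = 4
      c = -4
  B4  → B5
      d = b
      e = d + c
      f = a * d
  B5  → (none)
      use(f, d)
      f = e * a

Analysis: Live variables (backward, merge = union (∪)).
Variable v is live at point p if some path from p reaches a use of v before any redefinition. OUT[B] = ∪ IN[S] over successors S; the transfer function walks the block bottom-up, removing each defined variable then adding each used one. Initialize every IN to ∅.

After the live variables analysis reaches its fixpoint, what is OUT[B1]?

Answer: {a, b, c, d, e}

Working:
Fixpoint table:
  B0:  IN={a, b, c, d, e}  OUT={c, d, e}
  B1:  IN={c, d, e}  OUT={a, b, c, d, e}
  B2:  IN={a, b, c, d, e}  OUT={a, b, c, d, e}
  B3:  IN={a, b, d, e}  OUT={a, b, c, d, e}
  B4:  IN={a, b, c}  OUT={a, d, e, f}
  B5:  IN={a, d, e, f}  OUT={}

Merge at B1: OUT[B1] = IN[B0] ⊔ IN[B2] = {a, b, c, d, e}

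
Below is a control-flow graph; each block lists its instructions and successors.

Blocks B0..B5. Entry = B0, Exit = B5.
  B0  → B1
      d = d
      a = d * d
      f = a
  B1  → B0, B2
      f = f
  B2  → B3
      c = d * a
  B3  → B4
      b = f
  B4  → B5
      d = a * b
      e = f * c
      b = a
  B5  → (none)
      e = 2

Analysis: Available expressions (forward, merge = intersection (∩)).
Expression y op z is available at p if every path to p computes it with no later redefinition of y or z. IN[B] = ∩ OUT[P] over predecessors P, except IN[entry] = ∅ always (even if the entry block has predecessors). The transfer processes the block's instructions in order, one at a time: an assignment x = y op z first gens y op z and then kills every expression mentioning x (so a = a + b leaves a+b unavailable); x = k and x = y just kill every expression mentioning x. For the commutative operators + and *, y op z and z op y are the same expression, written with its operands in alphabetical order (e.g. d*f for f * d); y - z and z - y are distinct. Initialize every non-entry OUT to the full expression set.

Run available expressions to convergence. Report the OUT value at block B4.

Fixpoint table:
  B0:  IN={}  OUT={d*d}
  B1:  IN={d*d}  OUT={d*d}
  B2:  IN={d*d}  OUT={a*d, d*d}
  B3:  IN={a*d, d*d}  OUT={a*d, d*d}
  B4:  IN={a*d, d*d}  OUT={c*f}
  B5:  IN={c*f}  OUT={c*f}

Merge at B4: IN[B4] = OUT[B3] = {a*d, d*d}
Applying B4's transfer function to that IN value gives OUT[B4] (row B4 above).

Answer: {c*f}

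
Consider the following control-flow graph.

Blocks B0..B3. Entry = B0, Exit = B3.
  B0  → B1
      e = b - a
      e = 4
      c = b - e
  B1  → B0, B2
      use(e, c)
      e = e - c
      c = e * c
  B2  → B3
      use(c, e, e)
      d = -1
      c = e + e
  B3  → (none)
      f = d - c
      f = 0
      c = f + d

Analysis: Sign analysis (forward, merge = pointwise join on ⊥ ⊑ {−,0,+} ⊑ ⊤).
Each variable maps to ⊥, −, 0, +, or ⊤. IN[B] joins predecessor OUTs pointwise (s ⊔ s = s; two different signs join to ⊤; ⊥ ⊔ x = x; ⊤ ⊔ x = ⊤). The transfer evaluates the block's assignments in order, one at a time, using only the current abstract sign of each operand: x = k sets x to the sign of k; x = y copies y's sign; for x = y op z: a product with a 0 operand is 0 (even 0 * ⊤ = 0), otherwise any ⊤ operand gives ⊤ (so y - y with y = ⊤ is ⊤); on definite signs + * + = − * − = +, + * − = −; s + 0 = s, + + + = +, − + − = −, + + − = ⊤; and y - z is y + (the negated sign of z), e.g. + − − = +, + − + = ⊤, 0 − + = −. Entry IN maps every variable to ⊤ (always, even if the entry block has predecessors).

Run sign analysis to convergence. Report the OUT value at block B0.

Answer: {a: ⊤, b: ⊤, c: ⊤, d: ⊤, e: +, f: ⊤}

Derivation:
Per-block solution:
  B0: | IN=(all ⊤) | OUT={e:+; rest ⊤}
  B1: | IN={e:+; rest ⊤} | OUT=(all ⊤)
  B2: | IN=(all ⊤) | OUT={d:-; rest ⊤}
  B3: | IN={d:-; rest ⊤} | OUT={c:-, d:-, f:0; rest ⊤}

Merge at B0 (entry node, so the boundary value (all ⊤) is joined with the incoming edge(s)): IN[B0] = (all ⊤) ⊔ OUT[B1] = {a: ⊤, b: ⊤, c: ⊤, d: ⊤, e: ⊤, f: ⊤}
Applying B0's transfer function to that IN value gives OUT[B0] (row B0 above).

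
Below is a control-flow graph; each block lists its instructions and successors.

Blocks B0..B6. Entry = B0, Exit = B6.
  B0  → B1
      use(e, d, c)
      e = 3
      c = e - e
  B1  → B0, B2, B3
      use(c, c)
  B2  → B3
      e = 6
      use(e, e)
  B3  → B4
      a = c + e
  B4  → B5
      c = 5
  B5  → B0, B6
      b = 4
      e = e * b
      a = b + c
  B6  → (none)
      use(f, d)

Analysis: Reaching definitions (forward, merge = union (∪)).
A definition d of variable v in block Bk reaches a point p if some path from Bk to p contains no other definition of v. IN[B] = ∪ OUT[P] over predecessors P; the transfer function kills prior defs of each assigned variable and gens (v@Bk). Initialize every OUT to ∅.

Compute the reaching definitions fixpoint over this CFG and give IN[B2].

Answer: {a@B5, b@B5, c@B0, e@B0}

Working:
Fixpoint table:
  B0:   IN={a@B5, b@B5, c@B0, c@B4, e@B0, e@B5}   OUT={a@B5, b@B5, c@B0, e@B0}
  B1:   IN={a@B5, b@B5, c@B0, e@B0}   OUT={a@B5, b@B5, c@B0, e@B0}
  B2:   IN={a@B5, b@B5, c@B0, e@B0}   OUT={a@B5, b@B5, c@B0, e@B2}
  B3:   IN={a@B5, b@B5, c@B0, e@B0, e@B2}   OUT={a@B3, b@B5, c@B0, e@B0, e@B2}
  B4:   IN={a@B3, b@B5, c@B0, e@B0, e@B2}   OUT={a@B3, b@B5, c@B4, e@B0, e@B2}
  B5:   IN={a@B3, b@B5, c@B4, e@B0, e@B2}   OUT={a@B5, b@B5, c@B4, e@B5}
  B6:   IN={a@B5, b@B5, c@B4, e@B5}   OUT={a@B5, b@B5, c@B4, e@B5}

Merge at B2: IN[B2] = OUT[B1] = {a@B5, b@B5, c@B0, e@B0}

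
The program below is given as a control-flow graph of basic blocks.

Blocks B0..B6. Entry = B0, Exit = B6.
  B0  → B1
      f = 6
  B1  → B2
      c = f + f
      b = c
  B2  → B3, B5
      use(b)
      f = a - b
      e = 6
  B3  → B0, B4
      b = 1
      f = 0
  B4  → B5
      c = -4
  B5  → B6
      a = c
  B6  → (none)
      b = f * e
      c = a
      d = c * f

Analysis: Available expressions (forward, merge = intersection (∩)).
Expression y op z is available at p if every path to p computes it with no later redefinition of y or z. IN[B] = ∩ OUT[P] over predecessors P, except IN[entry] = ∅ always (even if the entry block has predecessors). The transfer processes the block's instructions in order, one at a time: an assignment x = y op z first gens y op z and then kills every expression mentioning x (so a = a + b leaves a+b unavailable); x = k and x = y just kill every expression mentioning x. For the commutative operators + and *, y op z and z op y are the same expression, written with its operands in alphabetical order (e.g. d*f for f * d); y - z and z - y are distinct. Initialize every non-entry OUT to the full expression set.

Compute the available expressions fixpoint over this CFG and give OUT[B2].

Answer: {a-b}

Trace:
Fixpoint table:
  B0:  IN={}  OUT={}
  B1:  IN={}  OUT={f+f}
  B2:  IN={f+f}  OUT={a-b}
  B3:  IN={a-b}  OUT={}
  B4:  IN={}  OUT={}
  B5:  IN={}  OUT={}
  B6:  IN={}  OUT={c*f, e*f}

Merge at B2: IN[B2] = OUT[B1] = {f+f}
Applying B2's transfer function to that IN value gives OUT[B2] (row B2 above).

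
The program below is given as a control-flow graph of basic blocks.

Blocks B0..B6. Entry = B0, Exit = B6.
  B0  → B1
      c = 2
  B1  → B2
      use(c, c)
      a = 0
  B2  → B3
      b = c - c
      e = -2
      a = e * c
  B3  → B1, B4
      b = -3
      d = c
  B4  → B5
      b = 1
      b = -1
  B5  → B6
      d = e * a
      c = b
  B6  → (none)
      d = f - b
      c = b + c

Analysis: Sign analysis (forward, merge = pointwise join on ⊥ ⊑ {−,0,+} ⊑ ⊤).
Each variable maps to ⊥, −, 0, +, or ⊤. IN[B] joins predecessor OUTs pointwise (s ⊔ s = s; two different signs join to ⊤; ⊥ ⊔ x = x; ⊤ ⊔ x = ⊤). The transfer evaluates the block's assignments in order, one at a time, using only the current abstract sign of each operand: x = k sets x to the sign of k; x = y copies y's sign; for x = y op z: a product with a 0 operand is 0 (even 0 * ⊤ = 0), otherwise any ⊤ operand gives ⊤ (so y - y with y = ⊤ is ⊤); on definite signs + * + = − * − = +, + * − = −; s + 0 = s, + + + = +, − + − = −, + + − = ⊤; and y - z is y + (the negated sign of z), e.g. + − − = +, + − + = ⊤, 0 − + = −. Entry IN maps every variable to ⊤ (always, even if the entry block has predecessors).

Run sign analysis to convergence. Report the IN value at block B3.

Answer: {a: -, b: ⊤, c: +, d: ⊤, e: -, f: ⊤}

Derivation:
Per-block solution:
  B0:   IN=(all ⊤)   OUT={c:+; rest ⊤}
  B1:   IN={c:+; rest ⊤}   OUT={a:0, c:+; rest ⊤}
  B2:   IN={a:0, c:+; rest ⊤}   OUT={a:-, c:+, e:-; rest ⊤}
  B3:   IN={a:-, c:+, e:-; rest ⊤}   OUT={a:-, b:-, c:+, d:+, e:-; rest ⊤}
  B4:   IN={a:-, b:-, c:+, d:+, e:-; rest ⊤}   OUT={a:-, b:-, c:+, d:+, e:-; rest ⊤}
  B5:   IN={a:-, b:-, c:+, d:+, e:-; rest ⊤}   OUT={a:-, b:-, c:-, d:+, e:-; rest ⊤}
  B6:   IN={a:-, b:-, c:-, d:+, e:-; rest ⊤}   OUT={a:-, b:-, c:-, e:-; rest ⊤}

Merge at B3: IN[B3] = OUT[B2] = {a: -, b: ⊤, c: +, d: ⊤, e: -, f: ⊤}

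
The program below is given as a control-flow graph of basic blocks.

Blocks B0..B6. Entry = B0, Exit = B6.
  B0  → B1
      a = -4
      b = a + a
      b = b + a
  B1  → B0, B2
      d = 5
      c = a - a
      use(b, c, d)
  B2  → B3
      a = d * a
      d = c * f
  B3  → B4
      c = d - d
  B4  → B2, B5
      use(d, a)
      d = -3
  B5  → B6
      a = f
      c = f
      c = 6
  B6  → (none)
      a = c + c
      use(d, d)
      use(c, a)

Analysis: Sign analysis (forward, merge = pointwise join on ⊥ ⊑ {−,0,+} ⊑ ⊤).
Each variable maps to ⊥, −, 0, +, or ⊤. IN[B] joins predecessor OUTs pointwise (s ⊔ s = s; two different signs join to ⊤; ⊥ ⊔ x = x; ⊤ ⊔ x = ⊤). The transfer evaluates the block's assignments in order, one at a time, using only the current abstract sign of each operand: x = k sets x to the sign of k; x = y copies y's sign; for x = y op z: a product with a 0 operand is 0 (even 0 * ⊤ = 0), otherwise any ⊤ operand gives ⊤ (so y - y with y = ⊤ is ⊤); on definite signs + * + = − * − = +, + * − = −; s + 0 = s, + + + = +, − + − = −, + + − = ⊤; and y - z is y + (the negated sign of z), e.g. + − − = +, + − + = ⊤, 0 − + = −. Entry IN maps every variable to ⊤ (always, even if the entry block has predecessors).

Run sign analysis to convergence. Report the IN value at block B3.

Answer: {a: ⊤, b: -, c: ⊤, d: ⊤, e: ⊤, f: ⊤}

Working:
Per-block solution:
  B0:   IN=(all ⊤)   OUT={a:-, b:-; rest ⊤}
  B1:   IN={a:-, b:-; rest ⊤}   OUT={a:-, b:-, d:+; rest ⊤}
  B2:   IN={b:-; rest ⊤}   OUT={b:-; rest ⊤}
  B3:   IN={b:-; rest ⊤}   OUT={b:-; rest ⊤}
  B4:   IN={b:-; rest ⊤}   OUT={b:-, d:-; rest ⊤}
  B5:   IN={b:-, d:-; rest ⊤}   OUT={b:-, c:+, d:-; rest ⊤}
  B6:   IN={b:-, c:+, d:-; rest ⊤}   OUT={a:+, b:-, c:+, d:-; rest ⊤}

Merge at B3: IN[B3] = OUT[B2] = {a: ⊤, b: -, c: ⊤, d: ⊤, e: ⊤, f: ⊤}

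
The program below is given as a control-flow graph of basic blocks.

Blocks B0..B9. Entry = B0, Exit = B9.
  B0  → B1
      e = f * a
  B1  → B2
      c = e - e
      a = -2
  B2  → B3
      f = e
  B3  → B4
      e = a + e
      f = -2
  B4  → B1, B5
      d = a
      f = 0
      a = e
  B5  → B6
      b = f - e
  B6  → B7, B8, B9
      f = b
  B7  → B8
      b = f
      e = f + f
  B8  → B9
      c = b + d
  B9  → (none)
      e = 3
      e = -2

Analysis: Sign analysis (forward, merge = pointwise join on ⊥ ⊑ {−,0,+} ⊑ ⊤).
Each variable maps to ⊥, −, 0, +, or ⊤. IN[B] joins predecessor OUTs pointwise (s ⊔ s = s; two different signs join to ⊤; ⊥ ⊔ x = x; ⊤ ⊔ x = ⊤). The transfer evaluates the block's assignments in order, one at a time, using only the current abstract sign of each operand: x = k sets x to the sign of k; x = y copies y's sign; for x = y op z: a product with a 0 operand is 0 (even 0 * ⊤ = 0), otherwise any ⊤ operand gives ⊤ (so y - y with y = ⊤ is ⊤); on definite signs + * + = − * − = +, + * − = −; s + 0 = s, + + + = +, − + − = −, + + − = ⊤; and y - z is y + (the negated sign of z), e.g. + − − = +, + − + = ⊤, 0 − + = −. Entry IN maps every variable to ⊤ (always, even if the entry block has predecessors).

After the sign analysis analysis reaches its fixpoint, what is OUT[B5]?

Answer: {a: ⊤, b: ⊤, c: ⊤, d: -, e: ⊤, f: 0}

Trace:
Per-block solution:
  B0:  IN=(all ⊤)  OUT=(all ⊤)
  B1:  IN=(all ⊤)  OUT={a:-; rest ⊤}
  B2:  IN={a:-; rest ⊤}  OUT={a:-; rest ⊤}
  B3:  IN={a:-; rest ⊤}  OUT={a:-, f:-; rest ⊤}
  B4:  IN={a:-, f:-; rest ⊤}  OUT={d:-, f:0; rest ⊤}
  B5:  IN={d:-, f:0; rest ⊤}  OUT={d:-, f:0; rest ⊤}
  B6:  IN={d:-, f:0; rest ⊤}  OUT={d:-; rest ⊤}
  B7:  IN={d:-; rest ⊤}  OUT={d:-; rest ⊤}
  B8:  IN={d:-; rest ⊤}  OUT={d:-; rest ⊤}
  B9:  IN={d:-; rest ⊤}  OUT={d:-, e:-; rest ⊤}

Merge at B5: IN[B5] = OUT[B4] = {a: ⊤, b: ⊤, c: ⊤, d: -, e: ⊤, f: 0}
Applying B5's transfer function to that IN value gives OUT[B5] (row B5 above).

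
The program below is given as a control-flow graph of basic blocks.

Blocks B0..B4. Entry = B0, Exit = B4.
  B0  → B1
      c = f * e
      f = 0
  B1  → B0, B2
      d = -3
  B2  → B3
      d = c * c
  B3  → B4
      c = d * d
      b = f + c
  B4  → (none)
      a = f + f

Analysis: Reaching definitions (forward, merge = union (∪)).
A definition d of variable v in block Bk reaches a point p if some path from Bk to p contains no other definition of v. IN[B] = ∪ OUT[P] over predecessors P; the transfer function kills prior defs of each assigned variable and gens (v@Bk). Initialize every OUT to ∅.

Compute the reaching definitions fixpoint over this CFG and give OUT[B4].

Answer: {a@B4, b@B3, c@B3, d@B2, f@B0}

Derivation:
Fixpoint table:
  B0: | IN={c@B0, d@B1, f@B0} | OUT={c@B0, d@B1, f@B0}
  B1: | IN={c@B0, d@B1, f@B0} | OUT={c@B0, d@B1, f@B0}
  B2: | IN={c@B0, d@B1, f@B0} | OUT={c@B0, d@B2, f@B0}
  B3: | IN={c@B0, d@B2, f@B0} | OUT={b@B3, c@B3, d@B2, f@B0}
  B4: | IN={b@B3, c@B3, d@B2, f@B0} | OUT={a@B4, b@B3, c@B3, d@B2, f@B0}

Merge at B4: IN[B4] = OUT[B3] = {b@B3, c@B3, d@B2, f@B0}
Applying B4's transfer function to that IN value gives OUT[B4] (row B4 above).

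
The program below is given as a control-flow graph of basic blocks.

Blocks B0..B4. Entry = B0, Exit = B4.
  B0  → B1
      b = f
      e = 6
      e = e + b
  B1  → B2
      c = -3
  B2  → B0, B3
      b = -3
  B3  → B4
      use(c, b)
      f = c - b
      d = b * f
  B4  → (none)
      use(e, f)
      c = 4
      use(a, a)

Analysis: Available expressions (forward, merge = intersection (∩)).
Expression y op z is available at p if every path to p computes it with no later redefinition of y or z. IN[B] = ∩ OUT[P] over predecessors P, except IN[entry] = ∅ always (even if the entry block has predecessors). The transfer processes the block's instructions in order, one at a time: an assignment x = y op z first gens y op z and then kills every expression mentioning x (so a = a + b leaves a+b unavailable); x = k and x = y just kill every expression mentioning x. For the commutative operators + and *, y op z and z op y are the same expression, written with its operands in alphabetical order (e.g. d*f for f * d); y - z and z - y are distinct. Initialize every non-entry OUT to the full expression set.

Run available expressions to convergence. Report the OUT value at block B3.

Answer: {b*f, c-b}

Derivation:
Per-block solution:
  B0: | IN={} | OUT={}
  B1: | IN={} | OUT={}
  B2: | IN={} | OUT={}
  B3: | IN={} | OUT={b*f, c-b}
  B4: | IN={b*f, c-b} | OUT={b*f}

Merge at B3: IN[B3] = OUT[B2] = {}
Applying B3's transfer function to that IN value gives OUT[B3] (row B3 above).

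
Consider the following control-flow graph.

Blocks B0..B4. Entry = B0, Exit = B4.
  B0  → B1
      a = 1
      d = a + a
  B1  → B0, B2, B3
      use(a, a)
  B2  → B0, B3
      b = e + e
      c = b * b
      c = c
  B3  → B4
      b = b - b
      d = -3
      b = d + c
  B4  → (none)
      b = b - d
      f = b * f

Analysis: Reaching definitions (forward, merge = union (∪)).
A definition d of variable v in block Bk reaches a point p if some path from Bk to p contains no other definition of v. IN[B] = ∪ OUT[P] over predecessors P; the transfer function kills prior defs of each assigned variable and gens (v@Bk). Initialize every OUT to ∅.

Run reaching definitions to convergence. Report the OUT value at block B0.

Per-block solution:
  B0:  IN={a@B0, b@B2, c@B2, d@B0}  OUT={a@B0, b@B2, c@B2, d@B0}
  B1:  IN={a@B0, b@B2, c@B2, d@B0}  OUT={a@B0, b@B2, c@B2, d@B0}
  B2:  IN={a@B0, b@B2, c@B2, d@B0}  OUT={a@B0, b@B2, c@B2, d@B0}
  B3:  IN={a@B0, b@B2, c@B2, d@B0}  OUT={a@B0, b@B3, c@B2, d@B3}
  B4:  IN={a@B0, b@B3, c@B2, d@B3}  OUT={a@B0, b@B4, c@B2, d@B3, f@B4}

Merge at B0 (entry node, so the boundary value {} is joined with the incoming edge(s)): IN[B0] = {} ⊔ OUT[B1] ⊔ OUT[B2] = {a@B0, b@B2, c@B2, d@B0}
Applying B0's transfer function to that IN value gives OUT[B0] (row B0 above).

Answer: {a@B0, b@B2, c@B2, d@B0}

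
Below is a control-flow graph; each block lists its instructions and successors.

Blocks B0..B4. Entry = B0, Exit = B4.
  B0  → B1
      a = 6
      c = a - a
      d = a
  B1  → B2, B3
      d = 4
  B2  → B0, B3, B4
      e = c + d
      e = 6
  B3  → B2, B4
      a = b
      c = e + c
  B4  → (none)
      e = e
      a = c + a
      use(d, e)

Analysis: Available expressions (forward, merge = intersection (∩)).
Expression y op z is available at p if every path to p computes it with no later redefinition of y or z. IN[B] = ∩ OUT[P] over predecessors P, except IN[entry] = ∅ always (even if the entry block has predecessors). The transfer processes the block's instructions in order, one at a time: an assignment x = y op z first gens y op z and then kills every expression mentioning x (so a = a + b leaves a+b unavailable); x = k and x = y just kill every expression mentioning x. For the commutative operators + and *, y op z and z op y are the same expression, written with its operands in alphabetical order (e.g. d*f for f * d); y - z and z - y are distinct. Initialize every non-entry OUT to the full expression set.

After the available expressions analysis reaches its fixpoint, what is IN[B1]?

Fixpoint table:
  B0: | IN={} | OUT={a-a}
  B1: | IN={a-a} | OUT={a-a}
  B2: | IN={} | OUT={c+d}
  B3: | IN={} | OUT={}
  B4: | IN={} | OUT={}

Merge at B1: IN[B1] = OUT[B0] = {a-a}

Answer: {a-a}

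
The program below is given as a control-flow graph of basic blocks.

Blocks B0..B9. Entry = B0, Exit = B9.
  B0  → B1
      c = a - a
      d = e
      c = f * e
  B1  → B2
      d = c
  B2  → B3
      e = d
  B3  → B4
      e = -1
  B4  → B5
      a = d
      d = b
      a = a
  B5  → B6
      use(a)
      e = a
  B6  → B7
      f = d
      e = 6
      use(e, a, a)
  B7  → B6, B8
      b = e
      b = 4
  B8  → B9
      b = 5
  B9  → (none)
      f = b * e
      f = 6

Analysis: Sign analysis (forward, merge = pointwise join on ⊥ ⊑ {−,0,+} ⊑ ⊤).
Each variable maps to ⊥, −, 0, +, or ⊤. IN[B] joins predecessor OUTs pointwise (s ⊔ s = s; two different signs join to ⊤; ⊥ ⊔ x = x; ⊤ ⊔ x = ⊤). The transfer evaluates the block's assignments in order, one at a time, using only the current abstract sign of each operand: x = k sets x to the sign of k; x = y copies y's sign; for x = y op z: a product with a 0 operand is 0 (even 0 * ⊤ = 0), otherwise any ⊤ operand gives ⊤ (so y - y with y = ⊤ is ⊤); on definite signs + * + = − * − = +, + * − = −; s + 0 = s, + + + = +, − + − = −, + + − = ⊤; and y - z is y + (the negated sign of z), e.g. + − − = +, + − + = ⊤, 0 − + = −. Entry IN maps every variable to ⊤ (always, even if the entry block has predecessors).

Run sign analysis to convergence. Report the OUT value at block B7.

Converged values:
  B0:   IN=(all ⊤)   OUT=(all ⊤)
  B1:   IN=(all ⊤)   OUT=(all ⊤)
  B2:   IN=(all ⊤)   OUT=(all ⊤)
  B3:   IN=(all ⊤)   OUT={e:-; rest ⊤}
  B4:   IN={e:-; rest ⊤}   OUT={e:-; rest ⊤}
  B5:   IN={e:-; rest ⊤}   OUT=(all ⊤)
  B6:   IN=(all ⊤)   OUT={e:+; rest ⊤}
  B7:   IN={e:+; rest ⊤}   OUT={b:+, e:+; rest ⊤}
  B8:   IN={b:+, e:+; rest ⊤}   OUT={b:+, e:+; rest ⊤}
  B9:   IN={b:+, e:+; rest ⊤}   OUT={b:+, e:+, f:+; rest ⊤}

Merge at B7: IN[B7] = OUT[B6] = {a: ⊤, b: ⊤, c: ⊤, d: ⊤, e: +, f: ⊤}
Applying B7's transfer function to that IN value gives OUT[B7] (row B7 above).

Answer: {a: ⊤, b: +, c: ⊤, d: ⊤, e: +, f: ⊤}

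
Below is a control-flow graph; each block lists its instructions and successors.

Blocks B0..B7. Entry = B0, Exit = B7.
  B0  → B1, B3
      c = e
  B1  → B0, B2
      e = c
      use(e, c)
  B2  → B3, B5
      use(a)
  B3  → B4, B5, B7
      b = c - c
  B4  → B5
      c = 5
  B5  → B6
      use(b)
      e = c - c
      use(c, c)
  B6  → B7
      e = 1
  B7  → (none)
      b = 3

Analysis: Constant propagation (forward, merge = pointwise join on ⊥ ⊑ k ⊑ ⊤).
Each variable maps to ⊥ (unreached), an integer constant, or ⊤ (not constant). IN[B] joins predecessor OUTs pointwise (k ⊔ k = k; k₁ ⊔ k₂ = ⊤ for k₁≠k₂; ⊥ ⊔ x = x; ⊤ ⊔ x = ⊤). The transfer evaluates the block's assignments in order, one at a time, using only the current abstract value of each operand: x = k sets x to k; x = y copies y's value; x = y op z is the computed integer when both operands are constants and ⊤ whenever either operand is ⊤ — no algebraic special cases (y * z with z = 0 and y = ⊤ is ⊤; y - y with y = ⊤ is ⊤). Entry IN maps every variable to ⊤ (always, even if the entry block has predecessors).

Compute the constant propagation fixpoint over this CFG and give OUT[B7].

Per-block solution:
  B0:   IN=(all ⊤)   OUT=(all ⊤)
  B1:   IN=(all ⊤)   OUT=(all ⊤)
  B2:   IN=(all ⊤)   OUT=(all ⊤)
  B3:   IN=(all ⊤)   OUT=(all ⊤)
  B4:   IN=(all ⊤)   OUT={c:5; rest ⊤}
  B5:   IN=(all ⊤)   OUT=(all ⊤)
  B6:   IN=(all ⊤)   OUT={e:1; rest ⊤}
  B7:   IN=(all ⊤)   OUT={b:3; rest ⊤}

Merge at B7: IN[B7] = OUT[B3] ⊔ OUT[B6] = {a: ⊤, b: ⊤, c: ⊤, d: ⊤, e: ⊤, f: ⊤}
Applying B7's transfer function to that IN value gives OUT[B7] (row B7 above).

Answer: {a: ⊤, b: 3, c: ⊤, d: ⊤, e: ⊤, f: ⊤}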